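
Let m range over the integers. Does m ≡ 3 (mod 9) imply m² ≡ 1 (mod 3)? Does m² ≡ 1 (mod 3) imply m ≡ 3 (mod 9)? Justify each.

Both directions fail.

(→) This fails: take m = 3. Then 3 ≡ 3 (mod 9), but 3² = 9 ≡ 0 (mod 3), not 1.

(←) This fails: take m = 1. Then 1² = 1 ≡ 1 (mod 3), yet 1 ≡ 1 (mod 9), not 3.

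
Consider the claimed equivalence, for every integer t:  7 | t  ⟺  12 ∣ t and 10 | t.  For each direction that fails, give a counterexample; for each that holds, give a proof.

(→) This fails: take t = 7. Certainly 7 ∣ 7, but 12 ∤ 7.

(←) This fails: take t = 60. Both 12 ∣ 60 and 10 ∣ 60, yet 60 is not a multiple of 7 (since 60 = 8·7 + 4), so 7 ∤ 60.

Both directions fail.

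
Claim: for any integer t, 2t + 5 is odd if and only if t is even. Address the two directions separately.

[⇐] Suppose t is even. Since 2 is even, 2t is even for every t, so 2t + 5 has the same parity as 5, which is odd. Hence 2t + 5 is odd.

[⇒] This fails: take t = 1. Then 2t + 5 = 7, which is odd, yet t = 1 is odd, not even.

The forward direction fails; the converse holds.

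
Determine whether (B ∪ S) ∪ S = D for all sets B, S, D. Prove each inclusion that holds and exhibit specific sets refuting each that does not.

Both inclusions fail.

(⟹) This inclusion fails. Take B = {1}, S = ∅, D = ∅; then 1 ∈ (B ∪ S) ∪ S but 1 ∉ D.

(⟸) This inclusion fails. Take B = ∅, S = ∅, D = {1}; then 1 ∈ D but 1 ∉ (B ∪ S) ∪ S.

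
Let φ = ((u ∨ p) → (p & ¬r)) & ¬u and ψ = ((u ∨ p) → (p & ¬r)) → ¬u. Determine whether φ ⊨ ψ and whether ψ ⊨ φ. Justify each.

(→) Assume the antecedent. If p is true, the antecedent forces (p = T, r = F, u = F), and ((u ∨ p) → (p & ¬r)) → ¬u holds there. If p is false, ((u ∨ p) → (p & ¬r)) → ¬u reduces to true regardless of the other variables. Either way ((u ∨ p) → (p & ¬r)) → ¬u holds.

(←) This fails. Under p = T, r = T, u = F, the left side is false but the right side is true.

The forward direction holds; the converse fails.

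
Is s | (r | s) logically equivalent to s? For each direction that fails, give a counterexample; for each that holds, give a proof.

Not equivalent: only (⇐) holds.

(⇒) This fails. Under r = T, s = F, the left side is true but the right side is false.

(⇐) Assume the antecedent. If r is true, s | (r | s) reduces to true regardless of the other variables. If r is false, the antecedent forces (r = F, s = T), and s | (r | s) holds there. Either way s | (r | s) holds.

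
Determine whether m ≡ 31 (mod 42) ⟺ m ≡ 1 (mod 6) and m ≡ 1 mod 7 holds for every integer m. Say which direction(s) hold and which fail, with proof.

(⇒) This fails: m = 31 gives 31 ≡ 31 (mod 42) but 31 ≡ 3 (mod 7), so the conjunction on the right does not hold.

(⇐) This fails: m = 1 satisfies both congruences on the right (1 ≡ 1 mod 6 and 1 ≡ 1 mod 7) yet 1 ≡ 1 (mod 42), not 31.

Both directions fail.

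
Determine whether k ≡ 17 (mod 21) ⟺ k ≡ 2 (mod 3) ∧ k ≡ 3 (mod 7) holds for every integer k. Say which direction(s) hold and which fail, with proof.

(⇒) Suppose k ≡ 17 (mod 21); write k = 21j + 17. Since 3 ∣ 21, reducing mod 3 gives k ≡ 17 ≡ 2 (mod 3); since 7 ∣ 21, reducing mod 7 gives k ≡ 17 ≡ 3 (mod 7).

(⇐) Conversely, if k ≡ 2 (mod 3) and k ≡ 3 (mod 7), then by the Chinese remainder theorem k ≡ 17 (mod 21). This is exactly k ≡ 17 (mod 21).

Both implications hold.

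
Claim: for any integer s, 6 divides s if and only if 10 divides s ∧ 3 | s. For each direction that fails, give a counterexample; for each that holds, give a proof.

The forward direction fails; the converse holds.

(⇒) This fails: take s = 6. Certainly 6 ∣ 6, but 10 ∤ 6.

(⇐) Suppose 10 ∣ s and 3 ∣ s. Any common multiple of 10 and 3 is a multiple of their lcm; here gcd(10, 3) = 1, so lcm(10, 3) = 10·3 = 30, so 30 ∣ s. Since 6 ∣ 30, it follows that 6 ∣ s.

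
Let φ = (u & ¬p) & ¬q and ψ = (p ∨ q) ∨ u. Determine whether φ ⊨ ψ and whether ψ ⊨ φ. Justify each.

Only the forward implication holds.

(⟹) Assume the antecedent. If q is true, the antecedent cannot hold. If q is false, the antecedent forces (q = F, p = F, u = T), and (p ∨ q) ∨ u holds there. Either way (p ∨ q) ∨ u holds.

(⟸) This fails. Under q = T, p = F, u = F, the left side is false but the right side is true.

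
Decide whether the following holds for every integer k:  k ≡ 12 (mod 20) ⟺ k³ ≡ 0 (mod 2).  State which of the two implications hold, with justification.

(→) Suppose k ≡ 12 (mod 20). Then k³ ≡ 12³ = 1728 (mod 20), and since 2 ∣ 20, also k³ ≡ 0 (mod 2).

(←) This fails: take k = 0. Then 0³ = 0 ≡ 0 (mod 2), yet 0 ≡ 0 (mod 20), not 12.

(⇒) holds; (⇐) fails.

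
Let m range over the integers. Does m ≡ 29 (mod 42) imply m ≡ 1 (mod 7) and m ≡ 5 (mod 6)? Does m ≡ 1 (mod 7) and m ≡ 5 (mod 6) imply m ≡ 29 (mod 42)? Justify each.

Equivalent; both directions hold.

Forward direction. Suppose m ≡ 29 (mod 42); write m = 42j + 29. Since 7 ∣ 42, reducing mod 7 gives m ≡ 29 ≡ 1 (mod 7); since 6 ∣ 42, reducing mod 6 gives m ≡ 29 ≡ 5 (mod 6).

Converse. If m ≡ 1 (mod 7) and m ≡ 5 (mod 6), then by the Chinese remainder theorem m ≡ 29 (mod 42). This is exactly m ≡ 29 (mod 42).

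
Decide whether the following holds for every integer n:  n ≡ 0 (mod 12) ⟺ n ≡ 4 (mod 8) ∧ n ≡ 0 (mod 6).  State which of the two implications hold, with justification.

(⇒) fails; (⇐) holds.

(→) This fails: n = 0 gives 0 ≡ 0 (mod 12) but 0 ≡ 0 (mod 8), so the conjunction on the right does not hold.

(←) Conversely, if n ≡ 4 (mod 8) and n ≡ 0 (mod 6), then by the Chinese remainder theorem n ≡ 12 (mod 24). Since 12 ≡ 0 (mod 12) and 12 ∣ 24, we get n ≡ 0 (mod 12).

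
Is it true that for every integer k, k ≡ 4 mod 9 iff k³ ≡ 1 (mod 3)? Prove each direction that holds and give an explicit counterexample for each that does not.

The forward direction holds; the converse fails.

Forward direction. Suppose k ≡ 4 (mod 9). Then k³ ≡ 4³ = 64 (mod 9), and since 3 ∣ 9, also k³ ≡ 1 (mod 3).

Converse. This fails: take k = 1. Then 1³ = 1 ≡ 1 (mod 3), yet 1 ≡ 1 (mod 9), not 4.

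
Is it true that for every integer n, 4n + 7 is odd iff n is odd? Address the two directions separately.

Only the reverse direction holds.

(⇒) This fails: take n = 4. Then 4n + 7 = 23, which is odd, yet n = 4 is even, not odd.

(⇐) Suppose n is odd. Since 4 is even, 4n is even for every n, so 4n + 7 has the same parity as 7, which is odd. Hence 4n + 7 is odd.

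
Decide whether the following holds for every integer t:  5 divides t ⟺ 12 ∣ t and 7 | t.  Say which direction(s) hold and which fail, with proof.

Neither implication holds.

(⇒) This fails: take t = 5. Certainly 5 ∣ 5, but 12 ∤ 5.

(⇐) This fails: take t = 84. Both 12 ∣ 84 and 7 ∣ 84, yet 84 is not a multiple of 5 (since 84 = 16·5 + 4), so 5 ∤ 84.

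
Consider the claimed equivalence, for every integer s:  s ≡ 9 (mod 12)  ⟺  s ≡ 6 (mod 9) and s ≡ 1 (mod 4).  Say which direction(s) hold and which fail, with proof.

(⇒) This fails: s = 9 gives 9 ≡ 9 (mod 12) but 9 ≡ 0 (mod 9), so the conjunction on the right does not hold.

(⇐) Conversely, if s ≡ 6 (mod 9) and s ≡ 1 (mod 4), then by the Chinese remainder theorem s ≡ 33 (mod 36). Since 33 ≡ 9 (mod 12) and 12 ∣ 36, we get s ≡ 9 (mod 12).

The forward direction fails; the converse holds.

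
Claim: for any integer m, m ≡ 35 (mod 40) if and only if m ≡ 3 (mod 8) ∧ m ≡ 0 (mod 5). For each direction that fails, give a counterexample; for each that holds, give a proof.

(⟹) Suppose m ≡ 35 (mod 40); write m = 40j + 35. Since 8 ∣ 40, reducing mod 8 gives m ≡ 35 ≡ 3 (mod 8); since 5 ∣ 40, reducing mod 5 gives m ≡ 35 ≡ 0 (mod 5).

(⟸) Conversely, if m ≡ 3 (mod 8) and m ≡ 0 (mod 5), then by the Chinese remainder theorem m ≡ 35 (mod 40). This is exactly m ≡ 35 (mod 40).

Both implications hold.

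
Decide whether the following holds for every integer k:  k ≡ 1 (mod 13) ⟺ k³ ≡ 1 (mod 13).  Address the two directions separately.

[⇐] This fails: take k = 3. Then 3³ = 27 ≡ 1 (mod 13), yet 3 ≡ 3 (mod 13), not 1.

[⇒] Suppose k ≡ 1 (mod 13). Write k = 13j + 1. Then (13j + 1)³ = 2197j³ + 507j² + 39j + 1 = 13(169j³ + 39j² + 3j) + 1, so k³ ≡ 1 (mod 13).

The forward direction holds; the converse fails.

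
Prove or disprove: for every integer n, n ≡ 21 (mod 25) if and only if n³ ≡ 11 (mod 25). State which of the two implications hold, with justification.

(⇐) Suppose n³ ≡ 11 (mod 25). The only residue r in {0, …, 24} with r³ ≡ 11 (mod 25) is r = 21, so n ≡ 21 (mod 25).

(⇒) Suppose n ≡ 21 (mod 25). Write n = 25j + 21. Then (25j + 21)³ = 15625j³ + 39375j² + 33075j + 9261 = 25(625j³ + 1575j² + 1323j + 370) + 11, so n³ ≡ 11 (mod 25).

Both implications hold.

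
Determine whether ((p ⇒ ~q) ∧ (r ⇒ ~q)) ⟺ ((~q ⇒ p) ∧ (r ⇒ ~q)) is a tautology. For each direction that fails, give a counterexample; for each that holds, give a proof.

(⟹) This fails. Under q = F, r = F, p = F, the left side is true but the right side is false.

(⟸) This fails. Under q = T, r = F, p = T, the left side is false but the right side is true.

Neither direction holds.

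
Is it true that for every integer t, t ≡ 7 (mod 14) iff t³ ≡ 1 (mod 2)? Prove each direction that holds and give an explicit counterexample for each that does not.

(⇒) Suppose t ≡ 7 (mod 14). Then t³ ≡ 7³ = 343 (mod 14), and since 2 ∣ 14, also t³ ≡ 1 (mod 2).

(⇐) This fails: take t = 1. Then 1³ = 1 ≡ 1 (mod 2), yet 1 ≡ 1 (mod 14), not 7.

Only the forward direction holds.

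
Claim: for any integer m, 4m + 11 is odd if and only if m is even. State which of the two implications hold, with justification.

(⇒) fails; (⇐) holds.

(→) This fails: take m = 5. Then 4m + 11 = 31, which is odd, yet m = 5 is odd, not even.

(←) Suppose m is even. Since 4 is even, 4m is even for every m, so 4m + 11 has the same parity as 11, which is odd. Hence 4m + 11 is odd.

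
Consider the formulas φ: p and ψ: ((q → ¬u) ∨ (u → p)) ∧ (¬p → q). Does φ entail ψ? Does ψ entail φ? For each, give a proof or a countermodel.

Only the forward direction holds.

(⟹) Assume the antecedent. If u is true, the antecedent forces (u = T, p = T, q = F) or (u = T, p = T, q = T), and the consequent holds there. If u is false, the antecedent forces (u = F, p = T, q = F) or (u = F, p = T, q = T), and the consequent holds there. Either way the consequent holds.

(⟸) This fails. Under u = F, p = F, q = T, the left side is false but the right side is true.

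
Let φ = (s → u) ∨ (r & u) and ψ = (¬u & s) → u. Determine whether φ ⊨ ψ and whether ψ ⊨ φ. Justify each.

Both directions hold.

(⇒) Assume the antecedent. If u is true, (¬u & s) → u reduces to true regardless of the other variables. If u is false, the antecedent forces (u = F, s = F, r = F) or (u = F, s = F, r = T), and (¬u & s) → u holds there. Either way (¬u & s) → u holds.

(⇐) Assume the antecedent. If u is true, (s → u) ∨ (r & u) reduces to true regardless of the other variables. If u is false, the antecedent forces (u = F, s = F, r = F) or (u = F, s = F, r = T), and (s → u) ∨ (r & u) holds there. Either way (s → u) ∨ (r & u) holds.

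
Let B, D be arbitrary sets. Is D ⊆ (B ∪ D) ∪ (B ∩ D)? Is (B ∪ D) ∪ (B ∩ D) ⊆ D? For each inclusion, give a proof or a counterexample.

Only the forward inclusion holds.

(⊇) This inclusion fails. Take B = {1}, D = ∅; then 1 ∈ (B ∪ D) ∪ (B ∩ D) but 1 ∉ D.

(⊆) Let x ∈ D. Then either x ∈ D and x ∉ B; or x ∈ B ∩ D. In each case x ∈ (B ∪ D) ∪ (B ∩ D), so D ⊆ (B ∪ D) ∪ (B ∩ D).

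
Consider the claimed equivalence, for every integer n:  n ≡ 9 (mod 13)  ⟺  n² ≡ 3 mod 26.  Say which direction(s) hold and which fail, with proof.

(→) This fails: take n = 22. Then 22 ≡ 9 (mod 13), but 22² = 484 ≡ 16 (mod 26), not 3.

(←) This fails: take n = 17. Then 17² = 289 ≡ 3 (mod 26), yet 17 ≡ 4 (mod 13), not 9.

Both directions fail.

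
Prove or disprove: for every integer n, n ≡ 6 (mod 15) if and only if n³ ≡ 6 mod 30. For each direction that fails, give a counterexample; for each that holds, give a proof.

Only the converse holds.

Converse. The residues r modulo 30 with r³ ≡ 6 (mod 30) are exactly {6}, and each is ≡ 6 (mod 15).

Forward direction. This fails: take n = 21. Then 21 ≡ 6 (mod 15), but 21³ = 9261 ≡ 21 (mod 30), not 6.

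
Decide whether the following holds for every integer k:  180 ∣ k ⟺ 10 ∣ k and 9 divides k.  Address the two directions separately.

(⟹) If 180 ∣ k, write k = 180q. Since 180 = 18·10, k = 10·(18q), so 10 ∣ k; and since 180 = 20·9, k = 9·(20q), so 9 ∣ k.

(⟸) This fails: take k = 90. Both 10 ∣ 90 and 9 ∣ 90, yet 90 is not a multiple of 180 (since 90 = 0·180 + 90), so 180 ∤ 90.

Only the forward implication holds.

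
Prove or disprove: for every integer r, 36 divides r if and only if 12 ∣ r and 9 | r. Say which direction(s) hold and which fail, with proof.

[⇒] If 36 ∣ r, write r = 36q. Since 36 = 3·12, r = 12·(3q), so 12 ∣ r; and since 36 = 4·9, r = 9·(4q), so 9 ∣ r.

[⇐] Suppose 12 ∣ r and 9 ∣ r. Any common multiple of 12 and 9 is a multiple of their lcm; here lcm(12, 9) = 12·9/gcd(12, 9) = 108/3 = 36, so 36 ∣ r.

Both implications hold.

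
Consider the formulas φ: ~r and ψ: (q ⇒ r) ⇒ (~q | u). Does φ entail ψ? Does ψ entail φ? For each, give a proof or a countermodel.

Not equivalent: only (⇒) holds.

[⇒] Assume the antecedent. If u is true, (q ⇒ r) ⇒ (~q | u) reduces to true regardless of the other variables. If u is false, the antecedent forces (u = F, q = F, r = F) or (u = F, q = T, r = F), and (q ⇒ r) ⇒ (~q | u) holds there. Either way (q ⇒ r) ⇒ (~q | u) holds.

[⇐] This fails. Under u = F, q = F, r = T, the left side is false but the right side is true.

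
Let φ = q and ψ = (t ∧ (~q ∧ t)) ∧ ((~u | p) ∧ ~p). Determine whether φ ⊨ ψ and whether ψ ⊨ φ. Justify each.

(⇒) This fails. Under p = F, q = T, u = F, t = F, the left side is true but the right side is false.

(⇐) This fails. Under p = F, q = F, u = F, t = T, the left side is false but the right side is true.

Both directions fail.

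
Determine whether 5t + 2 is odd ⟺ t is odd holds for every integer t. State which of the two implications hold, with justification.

Forward direction. Suppose 5t + 2 is odd. Since 5 is odd, 5t and t have the same parity, so 5t + 2 ≡ t + 2 (mod 2). As 2 is even, 5t + 2 is odd exactly when t is odd. Thus t is odd.

Converse. Suppose t is odd; write t = 2j + 1. Then 5t + 2 = 5·(2j + 1) + 2 = 2·5j + 7, which is odd.

Both directions hold.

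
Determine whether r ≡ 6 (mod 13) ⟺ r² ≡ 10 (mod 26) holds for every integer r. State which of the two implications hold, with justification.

Neither implication holds.

[⇒] This fails: take r = 19. Then 19 ≡ 6 (mod 13), but 19² = 361 ≡ 23 (mod 26), not 10.

[⇐] This fails: take r = 20. Then 20² = 400 ≡ 10 (mod 26), yet 20 ≡ 7 (mod 13), not 6.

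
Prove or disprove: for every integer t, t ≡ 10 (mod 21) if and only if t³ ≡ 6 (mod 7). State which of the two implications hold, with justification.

Only the forward direction holds.

Forward direction. Suppose t ≡ 10 (mod 21). Then t³ ≡ 10³ = 1000 (mod 21), and since 7 ∣ 21, also t³ ≡ 6 (mod 7).

Converse. This fails: take t = 3. Then 3³ = 27 ≡ 6 (mod 7), yet 3 ≡ 3 (mod 21), not 10.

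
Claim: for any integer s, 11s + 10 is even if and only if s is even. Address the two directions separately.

Converse. Suppose s is even; write s = 2j. Then 11s + 10 = 11·(2j) + 10 = 2·11j + 10, which is even.

Forward direction. Suppose 11s + 10 is even. Since 11 is odd, 11s and s have the same parity, so 11s + 10 ≡ s + 10 (mod 2). As 10 is even, 11s + 10 is even exactly when s is even. Thus s is even.

Both implications hold.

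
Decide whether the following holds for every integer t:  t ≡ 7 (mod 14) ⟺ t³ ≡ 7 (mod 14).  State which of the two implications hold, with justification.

Forward direction. Suppose t ≡ 7 (mod 14). Write t = 14j + 7. Then (14j + 7)³ = 2744j³ + 4116j² + 2058j + 343 = 14(196j³ + 294j² + 147j + 24) + 7, so t³ ≡ 7 (mod 14).

Converse. Suppose t³ ≡ 7 (mod 14). The only residue r in {0, …, 13} with r³ ≡ 7 (mod 14) is r = 7, so t ≡ 7 (mod 14).

Equivalent; both directions hold.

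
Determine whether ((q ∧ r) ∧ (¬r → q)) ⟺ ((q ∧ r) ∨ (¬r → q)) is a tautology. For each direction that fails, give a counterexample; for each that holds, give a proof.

(⟹) Assume the antecedent. If r is true, (q ∧ r) ∨ (¬r → q) reduces to true regardless of the other variables. If r is false, the antecedent cannot hold. Either way (q ∧ r) ∨ (¬r → q) holds.

(⟸) This fails. Under r = T, q = F, the left side is false but the right side is true.

Not equivalent: only (⇒) holds.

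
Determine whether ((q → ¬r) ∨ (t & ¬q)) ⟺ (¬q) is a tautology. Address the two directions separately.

Only the converse holds.

(⟹) This fails. Under t = F, r = F, q = T, the left side is true but the right side is false.

(⟸) Assume the antecedent. If t is true, the antecedent forces (t = T, r = F, q = F) or (t = T, r = T, q = F), and (q → ¬r) ∨ (t & ¬q) holds there. If t is false, the antecedent forces (t = F, r = F, q = F) or (t = F, r = T, q = F), and (q → ¬r) ∨ (t & ¬q) holds there. Either way (q → ¬r) ∨ (t & ¬q) holds.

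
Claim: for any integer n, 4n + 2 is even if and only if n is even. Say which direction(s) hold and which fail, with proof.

(→) This fails: take n = 7. Then 4n + 2 = 30, which is even, yet n = 7 is odd, not even.

(←) Suppose n is even. Since 4 is even, 4n is even for every n, so 4n + 2 has the same parity as 2, which is even. Hence 4n + 2 is even.

(⇒) fails; (⇐) holds.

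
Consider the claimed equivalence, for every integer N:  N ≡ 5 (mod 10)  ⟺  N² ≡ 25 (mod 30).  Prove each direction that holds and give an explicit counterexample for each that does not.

(⟹) This fails: take N = 15. Then 15 ≡ 5 (mod 10), but 15² = 225 ≡ 15 (mod 30), not 25.

(⟸) Conversely, the residues r modulo 30 with r² ≡ 25 (mod 30) are exactly {5, 25}, and each is ≡ 5 (mod 10).

(⇒) fails; (⇐) holds.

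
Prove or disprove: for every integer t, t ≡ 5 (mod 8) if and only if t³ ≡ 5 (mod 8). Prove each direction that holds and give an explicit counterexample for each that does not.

(⇒) Suppose t ≡ 5 (mod 8). Write t = 8j + 5. Then (8j + 5)³ = 512j³ + 960j² + 600j + 125 = 8(64j³ + 120j² + 75j + 15) + 5, so t³ ≡ 5 (mod 8).

(⇐) Conversely, suppose t³ ≡ 5 (mod 8). The only residue r in {0, …, 7} with r³ ≡ 5 (mod 8) is r = 5, so t ≡ 5 (mod 8).

Both implications hold.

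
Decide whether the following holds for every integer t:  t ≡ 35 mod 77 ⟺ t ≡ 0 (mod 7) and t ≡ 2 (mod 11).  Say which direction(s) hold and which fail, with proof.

Forward direction. Suppose t ≡ 35 (mod 77); write t = 77j + 35. Since 7 ∣ 77, reducing mod 7 gives t ≡ 35 ≡ 0 (mod 7); since 11 ∣ 77, reducing mod 11 gives t ≡ 35 ≡ 2 (mod 11).

Converse. If t ≡ 0 (mod 7) and t ≡ 2 (mod 11), then by the Chinese remainder theorem t ≡ 35 (mod 77). This is exactly t ≡ 35 (mod 77).

Equivalent; both directions hold.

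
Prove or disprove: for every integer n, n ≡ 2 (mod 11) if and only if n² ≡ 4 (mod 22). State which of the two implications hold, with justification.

Both directions fail.

(⟹) This fails: take n = 13. Then 13 ≡ 2 (mod 11), but 13² = 169 ≡ 15 (mod 22), not 4.

(⟸) This fails: take n = 20. Then 20² = 400 ≡ 4 (mod 22), yet 20 ≡ 9 (mod 11), not 2.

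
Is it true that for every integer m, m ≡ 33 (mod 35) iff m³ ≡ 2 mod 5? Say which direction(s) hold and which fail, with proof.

Only the forward direction holds.

(⇒) Suppose m ≡ 33 (mod 35). Then m³ ≡ 33³ = 35937 (mod 35), and since 5 ∣ 35, also m³ ≡ 2 (mod 5).

(⇐) This fails: take m = 3. Then 3³ = 27 ≡ 2 (mod 5), yet 3 ≡ 3 (mod 35), not 33.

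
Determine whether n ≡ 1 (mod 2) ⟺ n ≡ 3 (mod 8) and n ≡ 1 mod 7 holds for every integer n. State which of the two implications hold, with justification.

[⇒] This fails: n = 1 gives 1 ≡ 1 (mod 2) but 1 ≡ 1 (mod 8), so the conjunction on the right does not hold.

[⇐] Conversely, if n ≡ 3 (mod 8) and n ≡ 1 (mod 7), then by the Chinese remainder theorem n ≡ 43 (mod 56). Since 43 ≡ 1 (mod 2) and 2 ∣ 56, we get n ≡ 1 (mod 2).

Only the converse holds.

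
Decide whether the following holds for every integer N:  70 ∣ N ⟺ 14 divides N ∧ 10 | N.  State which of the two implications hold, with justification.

(⟸) Suppose 14 ∣ N and 10 ∣ N. Any common multiple of 14 and 10 is a multiple of their lcm; here lcm(14, 10) = 14·10/gcd(14, 10) = 140/2 = 70, so 70 ∣ N.

(⟹) If 70 ∣ N, write N = 70q. Since 70 = 5·14, N = 14·(5q), so 14 ∣ N; and since 70 = 7·10, N = 10·(7q), so 10 ∣ N.

Both directions hold; the statement is true.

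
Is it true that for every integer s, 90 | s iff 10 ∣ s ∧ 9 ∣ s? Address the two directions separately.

The biconditional holds.

[⇒] If 90 ∣ s, write s = 90q. Since 90 = 9·10, s = 10·(9q), so 10 ∣ s; and since 90 = 10·9, s = 9·(10q), so 9 ∣ s.

[⇐] Suppose 10 ∣ s and 9 ∣ s. Any common multiple of 10 and 9 is a multiple of their lcm; here gcd(10, 9) = 1, so lcm(10, 9) = 10·9 = 90, so 90 ∣ s.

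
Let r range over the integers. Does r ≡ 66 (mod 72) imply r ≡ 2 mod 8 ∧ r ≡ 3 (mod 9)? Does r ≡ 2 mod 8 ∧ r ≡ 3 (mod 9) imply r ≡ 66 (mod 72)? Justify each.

[⇒] Suppose r ≡ 66 (mod 72); write r = 72j + 66. Since 8 ∣ 72, reducing mod 8 gives r ≡ 66 ≡ 2 (mod 8); since 9 ∣ 72, reducing mod 9 gives r ≡ 66 ≡ 3 (mod 9).

[⇐] Conversely, if r ≡ 2 (mod 8) and r ≡ 3 (mod 9), then by the Chinese remainder theorem r ≡ 66 (mod 72). This is exactly r ≡ 66 (mod 72).

Both implications hold.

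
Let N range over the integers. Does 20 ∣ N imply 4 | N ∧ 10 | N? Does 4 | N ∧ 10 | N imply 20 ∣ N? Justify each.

Converse. Suppose 4 ∣ N and 10 ∣ N. Any common multiple of 4 and 10 is a multiple of their lcm; here lcm(4, 10) = 4·10/gcd(4, 10) = 40/2 = 20, so 20 ∣ N.

Forward direction. If 20 ∣ N, write N = 20q. Since 20 = 5·4, N = 4·(5q), so 4 ∣ N; and since 20 = 2·10, N = 10·(2q), so 10 ∣ N.

Equivalent; both directions hold.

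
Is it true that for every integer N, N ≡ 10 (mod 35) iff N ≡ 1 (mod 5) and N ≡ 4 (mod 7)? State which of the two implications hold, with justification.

Forward direction. This fails: N = 10 gives 10 ≡ 10 (mod 35) but 10 ≡ 0 (mod 5), so the conjunction on the right does not hold.

Converse. This fails: N = 11 satisfies both congruences on the right (11 ≡ 1 mod 5 and 11 ≡ 4 mod 7) yet 11 ≡ 11 (mod 35), not 10.

Neither direction holds.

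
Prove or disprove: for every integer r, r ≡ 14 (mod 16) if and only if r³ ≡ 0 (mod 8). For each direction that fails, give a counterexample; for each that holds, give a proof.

The forward direction holds; the converse fails.

[⇒] Suppose r ≡ 14 (mod 16). Then r³ ≡ 14³ = 2744 (mod 16), and since 8 ∣ 16, also r³ ≡ 0 (mod 8).

[⇐] This fails: take r = 0. Then 0³ = 0 ≡ 0 (mod 8), yet 0 ≡ 0 (mod 16), not 14.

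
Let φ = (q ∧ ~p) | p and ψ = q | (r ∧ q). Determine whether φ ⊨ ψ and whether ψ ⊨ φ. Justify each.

Not equivalent: only (⇐) holds.

[⇒] This fails. Under r = F, q = F, p = T, the left side is true but the right side is false.

[⇐] Assume the antecedent. If r is true, the antecedent forces (r = T, q = T, p = F) or (r = T, q = T, p = T), and (q ∧ ~p) | p holds there. If r is false, the antecedent forces (r = F, q = T, p = F) or (r = F, q = T, p = T), and (q ∧ ~p) | p holds there. Either way (q ∧ ~p) | p holds.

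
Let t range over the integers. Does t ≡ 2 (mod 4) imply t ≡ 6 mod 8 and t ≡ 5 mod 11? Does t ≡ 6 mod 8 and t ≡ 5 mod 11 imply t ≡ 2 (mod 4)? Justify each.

The forward direction fails; the converse holds.

Converse. If t ≡ 6 (mod 8) and t ≡ 5 (mod 11), then by the Chinese remainder theorem t ≡ 38 (mod 88). Since 38 ≡ 2 (mod 4) and 4 ∣ 88, we get t ≡ 2 (mod 4).

Forward direction. This fails: t = 2 gives 2 ≡ 2 (mod 4) but 2 ≡ 2 (mod 8), so the conjunction on the right does not hold.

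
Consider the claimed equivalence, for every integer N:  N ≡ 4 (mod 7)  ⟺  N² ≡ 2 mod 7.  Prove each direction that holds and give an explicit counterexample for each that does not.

Forward direction. Suppose N ≡ 4 (mod 7). Write N = 7j + 4. Then (7j + 4)² = 49j² + 56j + 16 = 7(7j² + 8j + 2) + 2, so N² ≡ 2 (mod 7).

Converse. This fails: take N = 3. Then 3² = 9 ≡ 2 (mod 7), yet 3 ≡ 3 (mod 7), not 4.

Only the forward direction holds.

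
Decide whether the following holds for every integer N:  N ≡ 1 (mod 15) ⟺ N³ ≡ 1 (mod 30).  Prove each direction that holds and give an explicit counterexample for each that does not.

Not equivalent: only (⇐) holds.

(⟸) The residues r modulo 30 with r³ ≡ 1 (mod 30) are exactly {1}, and each is ≡ 1 (mod 15).

(⟹) This fails: take N = 16. Then 16 ≡ 1 (mod 15), but 16³ = 4096 ≡ 16 (mod 30), not 1.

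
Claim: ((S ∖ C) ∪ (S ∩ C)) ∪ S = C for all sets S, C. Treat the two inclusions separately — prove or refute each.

(⊆) fails and (⊇) fails.

Forward inclusion. This inclusion fails. Take S = {1}, C = ∅; then 1 ∈ ((S ∖ C) ∪ (S ∩ C)) ∪ S but 1 ∉ C.

Reverse inclusion. This inclusion fails. Take S = ∅, C = {1}; then 1 ∈ C but 1 ∉ ((S ∖ C) ∪ (S ∩ C)) ∪ S.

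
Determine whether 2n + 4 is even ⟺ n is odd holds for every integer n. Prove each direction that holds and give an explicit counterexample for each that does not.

Not equivalent: only (⇐) holds.

(⇒) This fails: take n = 2. Then 2n + 4 = 8, which is even, yet n = 2 is even, not odd.

(⇐) Suppose n is odd. Since 2 is even, 2n is even for every n, so 2n + 4 has the same parity as 4, which is even. Hence 2n + 4 is even.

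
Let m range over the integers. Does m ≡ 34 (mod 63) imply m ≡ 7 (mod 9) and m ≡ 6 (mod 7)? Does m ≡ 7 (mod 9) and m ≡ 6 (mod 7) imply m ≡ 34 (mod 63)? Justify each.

Both implications hold.

[⇒] Suppose m ≡ 34 (mod 63); write m = 63j + 34. Since 9 ∣ 63, reducing mod 9 gives m ≡ 34 ≡ 7 (mod 9); since 7 ∣ 63, reducing mod 7 gives m ≡ 34 ≡ 6 (mod 7).

[⇐] Conversely, if m ≡ 7 (mod 9) and m ≡ 6 (mod 7), then by the Chinese remainder theorem m ≡ 34 (mod 63). This is exactly m ≡ 34 (mod 63).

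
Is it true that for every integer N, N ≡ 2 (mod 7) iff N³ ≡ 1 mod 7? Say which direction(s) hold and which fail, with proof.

Forward direction. Suppose N ≡ 2 (mod 7). Write N = 7j + 2. Then (7j + 2)³ = 343j³ + 294j² + 84j + 8 = 7(49j³ + 42j² + 12j + 1) + 1, so N³ ≡ 1 (mod 7).

Converse. This fails: take N = 1. Then 1³ = 1 ≡ 1 (mod 7), yet 1 ≡ 1 (mod 7), not 2.

(⇒) holds; (⇐) fails.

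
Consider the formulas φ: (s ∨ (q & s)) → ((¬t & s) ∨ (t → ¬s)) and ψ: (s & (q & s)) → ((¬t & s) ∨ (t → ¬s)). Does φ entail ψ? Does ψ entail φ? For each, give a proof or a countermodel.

Only the forward direction holds.

(→) Assume the antecedent. If s is true, the antecedent forces (s = T, t = F, q = F) or (s = T, t = F, q = T), and the consequent holds there. If s is false, the consequent reduces to true regardless of the other variables. Either way the consequent holds.

(←) This fails. Under s = T, t = T, q = F, the left side is false but the right side is true.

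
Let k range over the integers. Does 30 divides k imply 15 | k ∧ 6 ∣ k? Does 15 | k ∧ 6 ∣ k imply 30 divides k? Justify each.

Both implications hold.

Forward direction. If 30 ∣ k, write k = 30q. Since 30 = 2·15, k = 15·(2q), so 15 ∣ k; and since 30 = 5·6, k = 6·(5q), so 6 ∣ k.

Converse. Suppose 15 ∣ k and 6 ∣ k. Any common multiple of 15 and 6 is a multiple of their lcm; here lcm(15, 6) = 15·6/gcd(15, 6) = 90/3 = 30, so 30 ∣ k.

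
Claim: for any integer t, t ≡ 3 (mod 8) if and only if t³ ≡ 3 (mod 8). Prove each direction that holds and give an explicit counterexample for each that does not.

Equivalent; both directions hold.

(⟹) Suppose t ≡ 3 (mod 8). Write t = 8j + 3. Then (8j + 3)³ = 512j³ + 576j² + 216j + 27 = 8(64j³ + 72j² + 27j + 3) + 3, so t³ ≡ 3 (mod 8).

(⟸) For the converse, argue contrapositively. If t ≢ 3 (mod 8), then t is congruent to one of 0, 1, 2, 4, 5, 6, 7 modulo 8, and these give t³ ≡ 0, 1, 0, 0, 5, 0, 7 respectively — never 3.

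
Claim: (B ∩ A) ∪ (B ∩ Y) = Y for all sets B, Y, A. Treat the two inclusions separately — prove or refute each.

(⟹) This inclusion fails. Take B = {1}, Y = ∅, A = {1}; then 1 ∈ (B ∩ A) ∪ (B ∩ Y) but 1 ∉ Y.

(⟸) This inclusion fails. Take B = ∅, Y = {1}, A = ∅; then 1 ∈ Y but 1 ∉ (B ∩ A) ∪ (B ∩ Y).

(⊆) fails and (⊇) fails.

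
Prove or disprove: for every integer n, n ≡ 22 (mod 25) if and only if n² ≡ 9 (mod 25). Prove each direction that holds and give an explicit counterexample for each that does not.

Only the forward implication holds.

(⇐) This fails: take n = 3. Then 3² = 9 ≡ 9 (mod 25), yet 3 ≡ 3 (mod 25), not 22.

(⇒) Suppose n ≡ 22 (mod 25). Write n = 25j + 22. Then (25j + 22)² = 625j² + 1100j + 484 = 25(25j² + 44j + 19) + 9, so n² ≡ 9 (mod 25).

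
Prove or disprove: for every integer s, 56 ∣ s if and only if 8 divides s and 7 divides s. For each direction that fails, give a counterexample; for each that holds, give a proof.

[⇐] Suppose 8 ∣ s and 7 ∣ s. Any common multiple of 8 and 7 is a multiple of their lcm; here gcd(8, 7) = 1, so lcm(8, 7) = 8·7 = 56, so 56 ∣ s.

[⇒] If 56 ∣ s, write s = 56q. Since 56 = 7·8, s = 8·(7q), so 8 ∣ s; and since 56 = 8·7, s = 7·(8q), so 7 ∣ s.

The biconditional holds.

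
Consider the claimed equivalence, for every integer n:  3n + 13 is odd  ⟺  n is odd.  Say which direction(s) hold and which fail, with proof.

(→) This fails: n = 6 gives 3n + 13 = 31, which is odd, but 6 is even, not odd.

(←) This also fails: n = 5 is odd, but 3n + 13 = 28 is even, not odd.

Neither implication holds.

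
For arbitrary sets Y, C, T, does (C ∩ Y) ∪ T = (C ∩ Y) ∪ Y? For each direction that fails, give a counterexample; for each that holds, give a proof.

Both inclusions fail.

Forward inclusion. This inclusion fails. Take Y = ∅, C = ∅, T = {1}; then 1 ∈ (C ∩ Y) ∪ T but 1 ∉ (C ∩ Y) ∪ Y.

Reverse inclusion. This inclusion fails. Take Y = {1}, C = ∅, T = ∅; then 1 ∈ (C ∩ Y) ∪ Y but 1 ∉ (C ∩ Y) ∪ T.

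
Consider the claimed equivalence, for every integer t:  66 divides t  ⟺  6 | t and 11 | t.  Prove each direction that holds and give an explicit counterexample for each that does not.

Both implications hold.

(→) If 66 ∣ t, write t = 66q. Since 66 = 11·6, t = 6·(11q), so 6 ∣ t; and since 66 = 6·11, t = 11·(6q), so 11 ∣ t.

(←) Suppose 6 ∣ t and 11 ∣ t. Any common multiple of 6 and 11 is a multiple of their lcm; here gcd(6, 11) = 1, so lcm(6, 11) = 6·11 = 66, so 66 ∣ t.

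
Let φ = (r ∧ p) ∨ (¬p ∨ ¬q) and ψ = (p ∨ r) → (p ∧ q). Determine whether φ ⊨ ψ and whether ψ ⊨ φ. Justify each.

Both directions fail.

(⟹) This fails. Under p = T, r = F, q = F, the left side is true but the right side is false.

(⟸) This fails. Under p = T, r = F, q = T, the left side is false but the right side is true.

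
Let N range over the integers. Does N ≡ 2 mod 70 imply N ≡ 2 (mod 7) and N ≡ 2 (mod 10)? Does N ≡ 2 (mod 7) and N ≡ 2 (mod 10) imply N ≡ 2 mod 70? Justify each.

Forward direction. Suppose N ≡ 2 (mod 70); write N = 70j + 2. Since 7 ∣ 70, reducing mod 7 gives N ≡ 2 (mod 7); since 10 ∣ 70, reducing mod 10 gives N ≡ 2 (mod 10).

Converse. If N ≡ 2 (mod 7) and N ≡ 2 (mod 10), then by the Chinese remainder theorem N ≡ 2 (mod 70). This is exactly N ≡ 2 (mod 70).

Both directions hold.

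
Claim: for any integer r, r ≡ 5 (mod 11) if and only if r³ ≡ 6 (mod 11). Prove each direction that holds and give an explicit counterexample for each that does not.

(⟹) This fails: take r = 5. Then 5 ≡ 5 (mod 11), but 5³ = 125 ≡ 4 (mod 11), not 6.

(⟸) This fails: take r = 8. Then 8³ = 512 ≡ 6 (mod 11), yet 8 ≡ 8 (mod 11), not 5.

Both directions fail.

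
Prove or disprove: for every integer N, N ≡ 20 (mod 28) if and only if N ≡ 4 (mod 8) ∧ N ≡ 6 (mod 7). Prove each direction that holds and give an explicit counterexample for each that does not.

(⟹) This fails: N = 48 gives 48 ≡ 20 (mod 28) but 48 ≡ 0 (mod 8), so the conjunction on the right does not hold.

(⟸) Conversely, if N ≡ 4 (mod 8) and N ≡ 6 (mod 7), then by the Chinese remainder theorem N ≡ 20 (mod 56). Since 20 ≡ 20 (mod 28) and 28 ∣ 56, we get N ≡ 20 (mod 28).

Only the reverse direction holds.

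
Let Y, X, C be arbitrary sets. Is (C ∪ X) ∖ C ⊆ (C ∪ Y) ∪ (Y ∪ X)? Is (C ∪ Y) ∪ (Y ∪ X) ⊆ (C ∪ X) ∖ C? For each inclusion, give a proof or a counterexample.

(⊆) Let x ∈ (C ∪ X) ∖ C. Then either x ∈ X and x ∉ Y, C; or x ∈ Y ∩ X and x ∉ C. In each case x ∈ (C ∪ Y) ∪ (Y ∪ X), so (C ∪ X) ∖ C ⊆ (C ∪ Y) ∪ (Y ∪ X).

(⊇) This inclusion fails. Take Y = {1}, X = ∅, C = ∅; then 1 ∈ (C ∪ Y) ∪ (Y ∪ X) but 1 ∉ (C ∪ X) ∖ C.

(⊆) holds; (⊇) fails.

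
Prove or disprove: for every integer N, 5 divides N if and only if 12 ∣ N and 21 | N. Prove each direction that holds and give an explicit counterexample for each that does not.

(⇒) fails and (⇐) fails.

(→) This fails: take N = 5. Certainly 5 ∣ 5, but 12 ∤ 5.

(←) This fails: take N = 84. Both 12 ∣ 84 and 21 ∣ 84, yet 84 is not a multiple of 5 (since 84 = 16·5 + 4), so 5 ∤ 84.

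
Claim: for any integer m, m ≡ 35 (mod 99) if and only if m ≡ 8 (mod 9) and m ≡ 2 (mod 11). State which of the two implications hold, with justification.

The biconditional holds.

(⟹) Suppose m ≡ 35 (mod 99); write m = 99j + 35. Since 9 ∣ 99, reducing mod 9 gives m ≡ 35 ≡ 8 (mod 9); since 11 ∣ 99, reducing mod 11 gives m ≡ 35 ≡ 2 (mod 11).

(⟸) Conversely, if m ≡ 8 (mod 9) and m ≡ 2 (mod 11), then by the Chinese remainder theorem m ≡ 35 (mod 99). This is exactly m ≡ 35 (mod 99).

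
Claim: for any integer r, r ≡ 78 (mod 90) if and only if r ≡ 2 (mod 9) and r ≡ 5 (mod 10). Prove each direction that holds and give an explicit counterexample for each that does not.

(⇒) This fails: r = 78 gives 78 ≡ 78 (mod 90) but 78 ≡ 6 (mod 9), so the conjunction on the right does not hold.

(⇐) This fails: r = 65 satisfies both congruences on the right (65 ≡ 2 mod 9 and 65 ≡ 5 mod 10) yet 65 ≡ 65 (mod 90), not 78.

Neither implication holds.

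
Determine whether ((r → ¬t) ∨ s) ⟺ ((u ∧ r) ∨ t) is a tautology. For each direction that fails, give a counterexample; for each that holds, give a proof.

(→) This fails. Under r = F, u = F, s = F, t = F, the left side is true but the right side is false.

(←) This fails. Under r = T, u = F, s = F, t = T, the left side is false but the right side is true.

(⇒) fails and (⇐) fails.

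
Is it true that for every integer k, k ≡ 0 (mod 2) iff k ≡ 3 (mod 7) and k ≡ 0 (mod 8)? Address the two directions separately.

(→) This fails: k = 0 gives 0 ≡ 0 (mod 2) but 0 ≡ 0 (mod 7), so the conjunction on the right does not hold.

(←) Conversely, if k ≡ 3 (mod 7) and k ≡ 0 (mod 8), then by the Chinese remainder theorem k ≡ 24 (mod 56). Since 24 ≡ 0 (mod 2) and 2 ∣ 56, we get k ≡ 0 (mod 2).

The forward direction fails; the converse holds.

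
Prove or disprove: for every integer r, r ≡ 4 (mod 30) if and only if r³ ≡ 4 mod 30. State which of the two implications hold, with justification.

The biconditional holds.

Forward direction. Suppose r ≡ 4 (mod 30). Write r = 30j + 4. Then (30j + 4)³ = 27000j³ + 10800j² + 1440j + 64 = 30(900j³ + 360j² + 48j + 2) + 4, so r³ ≡ 4 (mod 30).

Converse. Suppose r³ ≡ 4 (mod 30). The only residue r in {0, …, 29} with r³ ≡ 4 (mod 30) is r = 4, so r ≡ 4 (mod 30).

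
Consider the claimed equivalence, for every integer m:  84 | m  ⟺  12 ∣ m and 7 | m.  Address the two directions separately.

Forward direction. If 84 ∣ m, write m = 84q. Since 84 = 7·12, m = 12·(7q), so 12 ∣ m; and since 84 = 12·7, m = 7·(12q), so 7 ∣ m.

Converse. Suppose 12 ∣ m and 7 ∣ m. Any common multiple of 12 and 7 is a multiple of their lcm; here gcd(12, 7) = 1, so lcm(12, 7) = 12·7 = 84, so 84 ∣ m.

Both implications hold.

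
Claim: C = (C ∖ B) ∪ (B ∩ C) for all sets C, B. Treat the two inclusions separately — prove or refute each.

(⊇) Let x ∈ (C ∖ B) ∪ (B ∩ C). Then either x ∈ C and x ∉ B; or x ∈ C ∩ B. In each case x ∈ C, so (C ∖ B) ∪ (B ∩ C) ⊆ C.

(⊆) Let x ∈ C. Then either x ∈ C and x ∉ B; or x ∈ C ∩ B. In each case x ∈ (C ∖ B) ∪ (B ∩ C), so C ⊆ (C ∖ B) ∪ (B ∩ C).

Both inclusions hold.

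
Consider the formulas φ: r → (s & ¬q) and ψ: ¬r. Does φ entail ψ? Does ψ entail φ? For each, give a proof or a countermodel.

(⇐) Assume the antecedent. If q is true, the antecedent forces (q = T, r = F, s = F) or (q = T, r = F, s = T), and r → (s & ¬q) holds there. If q is false, the antecedent forces (q = F, r = F, s = F) or (q = F, r = F, s = T), and r → (s & ¬q) holds there. Either way r → (s & ¬q) holds.

(⇒) This fails. Under q = F, r = T, s = T, the left side is true but the right side is false.

Only the reverse direction holds.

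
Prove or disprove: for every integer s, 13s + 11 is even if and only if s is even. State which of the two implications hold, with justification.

Both directions fail.

Forward direction. This fails: s = 7 gives 13s + 11 = 102, which is even, but 7 is odd, not even.

Converse. This also fails: s = 4 is even, but 13s + 11 = 63 is odd, not even.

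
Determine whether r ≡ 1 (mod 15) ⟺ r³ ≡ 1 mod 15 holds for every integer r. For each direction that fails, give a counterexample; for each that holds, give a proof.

(→) Suppose r ≡ 1 (mod 15). Write r = 15j + 1. Then (15j + 1)³ = 3375j³ + 675j² + 45j + 1 = 15(225j³ + 45j² + 3j) + 1, so r³ ≡ 1 (mod 15).

(←) Conversely, suppose r³ ≡ 1 (mod 15). The only residue r in {0, …, 14} with r³ ≡ 1 (mod 15) is r = 1, so r ≡ 1 (mod 15).

Both directions hold; the statement is true.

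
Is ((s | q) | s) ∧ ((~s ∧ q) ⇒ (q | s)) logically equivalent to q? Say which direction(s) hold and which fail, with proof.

[⇐] Assume the antecedent. If q is true, the consequent reduces to true regardless of the other variables. If q is false, the antecedent cannot hold. Either way the consequent holds.

[⇒] This fails. Under q = F, s = T, the left side is true but the right side is false.

The forward direction fails; the converse holds.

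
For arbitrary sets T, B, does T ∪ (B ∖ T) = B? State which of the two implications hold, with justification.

(⟹) This inclusion fails. Take T = {1}, B = ∅; then 1 ∈ T ∪ (B ∖ T) but 1 ∉ B.

(⟸) Let x ∈ B. Then either x ∈ B and x ∉ T; or x ∈ T ∩ B. In each case x ∈ T ∪ (B ∖ T), so B ⊆ T ∪ (B ∖ T).

(⊆) fails; (⊇) holds.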